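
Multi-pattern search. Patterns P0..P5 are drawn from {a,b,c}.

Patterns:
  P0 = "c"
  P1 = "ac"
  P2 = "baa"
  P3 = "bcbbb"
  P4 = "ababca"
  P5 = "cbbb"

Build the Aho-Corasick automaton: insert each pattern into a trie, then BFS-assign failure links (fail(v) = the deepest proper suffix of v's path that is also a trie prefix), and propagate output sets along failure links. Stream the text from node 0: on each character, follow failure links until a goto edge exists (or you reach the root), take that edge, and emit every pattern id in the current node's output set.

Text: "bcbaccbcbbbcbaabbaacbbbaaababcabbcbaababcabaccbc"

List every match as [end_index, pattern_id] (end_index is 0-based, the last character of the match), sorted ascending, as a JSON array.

Build:
Trie (insert patterns):
  n0 'ε': a→2 b→4 c→1
  n1 'c': b→16  ←P0
  n2 'a': b→11 c→3
  n3 'ac': ·  ←P1
  n4 'b': a→5 c→7
  n5 'ba': a→6
  n6 'baa': ·  ←P2
  n7 'bc': b→8
  n8 'bcb': b→9
  n9 'bcbb': b→10
  n10 'bcbbb': ·  ←P3
  n11 'ab': a→12
  n12 'aba': b→13
  n13 'abab': c→14
  n14 'ababc': a→15
  n15 'ababca': ·  ←P4
  n16 'cb': b→17
  n17 'cbb': b→18
  n18 'cbbb': ·  ←P5

Failure links (BFS by depth):
  fail(1) 'c': from fail(0)=0 chase 'c': 0 ⇒ 0;  out={0}∪out(0)={0}
  fail(2) 'a': from fail(0)=0 chase 'a': 0 ⇒ 0;  out=∅∪out(0)=∅
  fail(4) 'b': from fail(0)=0 chase 'b': 0 ⇒ 0;  out=∅∪out(0)=∅
  fail(3) 'ac': from fail(2)=0 chase 'c': 0 ⇒ 1;  out={1}∪out(1)={0,1}
  fail(5) 'ba': from fail(4)=0 chase 'a': 0 ⇒ 2;  out=∅∪out(2)=∅
  fail(7) 'bc': from fail(4)=0 chase 'c': 0 ⇒ 1;  out=∅∪out(1)={0}
  fail(11) 'ab': from fail(2)=0 chase 'b': 0 ⇒ 4;  out=∅∪out(4)=∅
  fail(16) 'cb': from fail(1)=0 chase 'b': 0 ⇒ 4;  out=∅∪out(4)=∅
  fail(6) 'baa': from fail(5)=2 chase 'a': 2→0 ⇒ 2;  out={2}∪out(2)={2}
  fail(8) 'bcb': from fail(7)=1 chase 'b': 1 ⇒ 16;  out=∅∪out(16)=∅
  fail(12) 'aba': from fail(11)=4 chase 'a': 4 ⇒ 5;  out=∅∪out(5)=∅
  fail(17) 'cbb': from fail(16)=4 chase 'b': 4→0 ⇒ 4;  out=∅∪out(4)=∅
  fail(9) 'bcbb': from fail(8)=16 chase 'b': 16 ⇒ 17;  out=∅∪out(17)=∅
  fail(13) 'abab': from fail(12)=5 chase 'b': 5→2 ⇒ 11;  out=∅∪out(11)=∅
  fail(18) 'cbbb': from fail(17)=4 chase 'b': 4→0 ⇒ 4;  out={5}∪out(4)={5}
  fail(10) 'bcbbb': from fail(9)=17 chase 'b': 17 ⇒ 18;  out={3}∪out(18)={3,5}
  fail(14) 'ababc': from fail(13)=11 chase 'c': 11→4 ⇒ 7;  out=∅∪out(7)={0}
  fail(15) 'ababca': from fail(14)=7 chase 'a': 7→1→0 ⇒ 2;  out={4}∪out(2)={4}

Scan:
pos 0 'b': at 4
pos 1 'c': at 7  → match P0@[1:1]
pos 2 'b': at 8
pos 3 'a': at 5 (via fail)
pos 4 'c': at 3 (via fail)  → match P0@[4:4],P1@[3:4]
pos 5 'c': at 1 (via fail)  → match P0@[5:5]
pos 6 'b': at 16
pos 7 'c': at 7 (via fail)  → match P0@[7:7]
pos 8 'b': at 8
pos 9 'b': at 9
pos 10 'b': at 10  → match P3@[6:10],P5@[7:10]
pos 11 'c': at 7 (via fail)  → match P0@[11:11]
pos 12 'b': at 8
pos 13 'a': at 5 (via fail)
pos 14 'a': at 6  → match P2@[12:14]
pos 15 'b': at 11 (via fail)
pos 16 'b': at 4 (via fail)
pos 17 'a': at 5
pos 18 'a': at 6  → match P2@[16:18]
pos 19 'c': at 3 (via fail)  → match P0@[19:19],P1@[18:19]
pos 20 'b': at 16 (via fail)
pos 21 'b': at 17
pos 22 'b': at 18  → match P5@[19:22]
pos 23 'a': at 5 (via fail)
pos 24 'a': at 6  → match P2@[22:24]
pos 25 'a': at 2 (via fail)
pos 26 'b': at 11
pos 27 'a': at 12
pos 28 'b': at 13
pos 29 'c': at 14  → match P0@[29:29]
pos 30 'a': at 15  → match P4@[25:30]
pos 31 'b': at 11 (via fail)
pos 32 'b': at 4 (via fail)
pos 33 'c': at 7  → match P0@[33:33]
pos 34 'b': at 8
pos 35 'a': at 5 (via fail)
pos 36 'a': at 6  → match P2@[34:36]
pos 37 'b': at 11 (via fail)
pos 38 'a': at 12
pos 39 'b': at 13
pos 40 'c': at 14  → match P0@[40:40]
pos 41 'a': at 15  → match P4@[36:41]
pos 42 'b': at 11 (via fail)
pos 43 'a': at 12
pos 44 'c': at 3 (via fail)  → match P0@[44:44],P1@[43:44]
pos 45 'c': at 1 (via fail)  → match P0@[45:45]
pos 46 'b': at 16
pos 47 'c': at 7 (via fail)  → match P0@[47:47]

Matches: [[1,0],[4,0],[4,1],[5,0],[7,0],[10,3],[10,5],[11,0],[14,2],[18,2],[19,0],[19,1],[22,5],[24,2],[29,0],[30,4],[33,0],[36,2],[40,0],[41,4],[44,0],[44,1],[45,0],[47,0]]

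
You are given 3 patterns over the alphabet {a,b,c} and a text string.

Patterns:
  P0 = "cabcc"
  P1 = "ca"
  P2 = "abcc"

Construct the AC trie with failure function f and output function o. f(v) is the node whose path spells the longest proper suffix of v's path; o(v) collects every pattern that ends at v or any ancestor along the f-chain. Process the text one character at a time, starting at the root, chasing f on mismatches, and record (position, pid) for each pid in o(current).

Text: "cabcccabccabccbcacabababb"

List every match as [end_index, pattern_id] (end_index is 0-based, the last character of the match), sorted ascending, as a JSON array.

Construct AC machine:
Trie nodes:
  0='ε' goto a→6 c→1
  1='c' goto a→2
  2='ca' goto b→3  [P1 ends]
  3='cab' goto c→4
  4='cabc' goto c→5
  5='cabcc' goto ·  [P0 ends]
  6='a' goto b→7
  7='ab' goto c→8
  8='abc' goto c→9
  9='abcc' goto ·  [P2 ends]

Failure links (BFS by depth):
  n1('c'): parent n0 fail=0; on 'c' 0 → fail=0;  out ∅∪∅=∅
  n6('a'): parent n0 fail=0; on 'a' 0 → fail=0;  out ∅∪∅=∅
  n2('ca'): parent n1 fail=0; on 'a' 0 → fail=6;  out {1}∪∅={1}
  n7('ab'): parent n6 fail=0; on 'b' 0 → fail=0;  out ∅∪∅=∅
  n3('cab'): parent n2 fail=6; on 'b' 6 → fail=7;  out ∅∪∅=∅
  n8('abc'): parent n7 fail=0; on 'c' 0 → fail=1;  out ∅∪∅=∅
  n4('cabc'): parent n3 fail=7; on 'c' 7 → fail=8;  out ∅∪∅=∅
  n9('abcc'): parent n8 fail=1; on 'c' 1→0 → fail=1;  out {2}∪∅={2}
  n5('cabcc'): parent n4 fail=8; on 'c' 8 → fail=9;  out {0}∪{2}={0,2}

Scan:
pos 0 'c': at 1
pos 1 'a': at 2  ** P1@[0:1]
pos 2 'b': at 3
pos 3 'c': at 4
pos 4 'c': at 5  ** P0@[0:4],P2@[1:4]
pos 5 'c': at 1 (fail-walked)
pos 6 'a': at 2  ** P1@[5:6]
pos 7 'b': at 3
pos 8 'c': at 4
pos 9 'c': at 5  ** P0@[5:9],P2@[6:9]
pos 10 'a': at 2 (fail-walked)  ** P1@[9:10]
pos 11 'b': at 3
pos 12 'c': at 4
pos 13 'c': at 5  ** P0@[9:13],P2@[10:13]
pos 14 'b': at 0 (fail-walked)
pos 15 'c': at 1
pos 16 'a': at 2  ** P1@[15:16]
pos 17 'c': at 1 (fail-walked)
pos 18 'a': at 2  ** P1@[17:18]
pos 19 'b': at 3
pos 20 'a': at 6 (fail-walked)
pos 21 'b': at 7
pos 22 'a': at 6 (fail-walked)
pos 23 'b': at 7
pos 24 'b': at 0 (fail-walked)

Matches: [[1,1],[4,0],[4,2],[6,1],[9,0],[9,2],[10,1],[13,0],[13,2],[16,1],[18,1]]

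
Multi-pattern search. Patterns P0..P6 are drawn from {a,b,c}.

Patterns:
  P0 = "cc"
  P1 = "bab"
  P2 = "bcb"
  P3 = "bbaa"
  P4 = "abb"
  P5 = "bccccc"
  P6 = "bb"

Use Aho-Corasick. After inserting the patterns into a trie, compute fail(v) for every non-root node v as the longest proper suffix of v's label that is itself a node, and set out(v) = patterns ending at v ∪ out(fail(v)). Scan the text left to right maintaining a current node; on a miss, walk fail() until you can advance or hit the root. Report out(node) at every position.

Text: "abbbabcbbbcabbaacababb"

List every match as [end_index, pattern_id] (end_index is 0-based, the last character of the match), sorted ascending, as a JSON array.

Construct AC machine:
Trie nodes:
  0='ε' goto a→11 b→3 c→1
  1='c' goto c→2
  2='cc' goto ·  [P0 ends]
  3='b' goto a→4 b→8 c→6
  4='ba' goto b→5
  5='bab' goto ·  [P1 ends]
  6='bc' goto b→7 c→14
  7='bcb' goto ·  [P2 ends]
  8='bb' goto a→9  [P6 ends]
  9='bba' goto a→10
  10='bbaa' goto ·  [P3 ends]
  11='a' goto b→12
  12='ab' goto b→13
  13='abb' goto ·  [P4 ends]
  14='bcc' goto c→15
  15='bccc' goto c→16
  16='bcccc' goto c→17
  17='bccccc' goto ·  [P5 ends]

Failure links (BFS by depth):
  n1('c'): parent n0 fail=0; on 'c' 0 → fail=0;  out ∅∪∅=∅
  n3('b'): parent n0 fail=0; on 'b' 0 → fail=0;  out ∅∪∅=∅
  n11('a'): parent n0 fail=0; on 'a' 0 → fail=0;  out ∅∪∅=∅
  n2('cc'): parent n1 fail=0; on 'c' 0 → fail=1;  out {0}∪∅={0}
  n4('ba'): parent n3 fail=0; on 'a' 0 → fail=11;  out ∅∪∅=∅
  n6('bc'): parent n3 fail=0; on 'c' 0 → fail=1;  out ∅∪∅=∅
  n8('bb'): parent n3 fail=0; on 'b' 0 → fail=3;  out {6}∪∅={6}
  n12('ab'): parent n11 fail=0; on 'b' 0 → fail=3;  out ∅∪∅=∅
  n5('bab'): parent n4 fail=11; on 'b' 11 → fail=12;  out {1}∪∅={1}
  n7('bcb'): parent n6 fail=1; on 'b' 1→0 → fail=3;  out {2}∪∅={2}
  n9('bba'): parent n8 fail=3; on 'a' 3 → fail=4;  out ∅∪∅=∅
  n13('abb'): parent n12 fail=3; on 'b' 3 → fail=8;  out {4}∪{6}={4,6}
  n14('bcc'): parent n6 fail=1; on 'c' 1 → fail=2;  out ∅∪{0}={0}
  n10('bbaa'): parent n9 fail=4; on 'a' 4→11→0 → fail=11;  out {3}∪∅={3}
  n15('bccc'): parent n14 fail=2; on 'c' 2→1 → fail=2;  out ∅∪{0}={0}
  n16('bcccc'): parent n15 fail=2; on 'c' 2→1 → fail=2;  out ∅∪{0}={0}
  n17('bccccc'): parent n16 fail=2; on 'c' 2→1 → fail=2;  out {5}∪{0}={0,5}

Run:
[0] read 'a'  n0⇒n11
[1] read 'b'  n11⇒n12
[2] read 'b'  n12⇒n13  → match P4@[0:2],P6@[1:2]
[3] read 'b'  n13⇒n8 ·f  → match P6@[2:3]
[4] read 'a'  n8⇒n9
[5] read 'b'  n9⇒n5 ·f  → match P1@[3:5]
[6] read 'c'  n5⇒n6 ·f
[7] read 'b'  n6⇒n7  → match P2@[5:7]
[8] read 'b'  n7⇒n8 ·f  → match P6@[7:8]
[9] read 'b'  n8⇒n8 ·f  → match P6@[8:9]
[10] read 'c'  n8⇒n6 ·f
[11] read 'a'  n6⇒n11 ·f
[12] read 'b'  n11⇒n12
[13] read 'b'  n12⇒n13  → match P4@[11:13],P6@[12:13]
[14] read 'a'  n13⇒n9 ·f
[15] read 'a'  n9⇒n10  → match P3@[12:15]
[16] read 'c'  n10⇒n1 ·f
[17] read 'a'  n1⇒n11 ·f
[18] read 'b'  n11⇒n12
[19] read 'a'  n12⇒n4 ·f
[20] read 'b'  n4⇒n5  → match P1@[18:20]
[21] read 'b'  n5⇒n13 ·f  → match P4@[19:21],P6@[20:21]

Result: [[2,4],[2,6],[3,6],[5,1],[7,2],[8,6],[9,6],[13,4],[13,6],[15,3],[20,1],[21,4],[21,6]]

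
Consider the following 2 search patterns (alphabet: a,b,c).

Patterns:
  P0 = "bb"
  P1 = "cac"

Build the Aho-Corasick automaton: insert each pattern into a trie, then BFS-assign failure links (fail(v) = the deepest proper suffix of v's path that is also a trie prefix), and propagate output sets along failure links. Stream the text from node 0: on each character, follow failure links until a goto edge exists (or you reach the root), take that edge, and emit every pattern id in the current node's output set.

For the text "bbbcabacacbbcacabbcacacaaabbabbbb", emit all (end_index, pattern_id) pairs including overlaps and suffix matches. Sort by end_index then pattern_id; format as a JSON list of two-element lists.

Build automaton:
Trie nodes:
  n0 'ε': b→1 c→3
  n1 'b': b→2
  n2 'bb': ·  ←P0
  n3 'c': a→4
  n4 'ca': c→5
  n5 'cac': ·  ←P1

Failure links (BFS by depth):
  n1('b'): parent n0 fail=0; on 'b' 0 → fail=0;  out ∅∪∅=∅
  n3('c'): parent n0 fail=0; on 'c' 0 → fail=0;  out ∅∪∅=∅
  n2('bb'): parent n1 fail=0; on 'b' 0 → fail=1;  out {0}∪∅={0}
  n4('ca'): parent n3 fail=0; on 'a' 0 → fail=0;  out ∅∪∅=∅
  n5('cac'): parent n4 fail=0; on 'c' 0 → fail=3;  out {1}∪∅={1}

Text stream:
i=0 'b': node 0→1
i=1 'b': node 1→2  → match P0@[0:1]
i=2 'b': node 2→2 ·f  → match P0@[1:2]
i=3 'c': node 2→3 ·f
i=4 'a': node 3→4
i=5 'b': node 4→1 ·f
i=6 'a': node 1→0 ·f
i=7 'c': node 0→3
i=8 'a': node 3→4
i=9 'c': node 4→5  → match P1@[7:9]
i=10 'b': node 5→1 ·f
i=11 'b': node 1→2  → match P0@[10:11]
i=12 'c': node 2→3 ·f
i=13 'a': node 3→4
i=14 'c': node 4→5  → match P1@[12:14]
i=15 'a': node 5→4 ·f
i=16 'b': node 4→1 ·f
i=17 'b': node 1→2  → match P0@[16:17]
i=18 'c': node 2→3 ·f
i=19 'a': node 3→4
i=20 'c': node 4→5  → match P1@[18:20]
i=21 'a': node 5→4 ·f
i=22 'c': node 4→5  → match P1@[20:22]
i=23 'a': node 5→4 ·f
i=24 'a': node 4→0 ·f
i=25 'a': node 0→0
i=26 'b': node 0→1
i=27 'b': node 1→2  → match P0@[26:27]
i=28 'a': node 2→0 ·f
i=29 'b': node 0→1
i=30 'b': node 1→2  → match P0@[29:30]
i=31 'b': node 2→2 ·f  → match P0@[30:31]
i=32 'b': node 2→2 ·f  → match P0@[31:32]

Matches: [[1,0],[2,0],[9,1],[11,0],[14,1],[17,0],[20,1],[22,1],[27,0],[30,0],[31,0],[32,0]]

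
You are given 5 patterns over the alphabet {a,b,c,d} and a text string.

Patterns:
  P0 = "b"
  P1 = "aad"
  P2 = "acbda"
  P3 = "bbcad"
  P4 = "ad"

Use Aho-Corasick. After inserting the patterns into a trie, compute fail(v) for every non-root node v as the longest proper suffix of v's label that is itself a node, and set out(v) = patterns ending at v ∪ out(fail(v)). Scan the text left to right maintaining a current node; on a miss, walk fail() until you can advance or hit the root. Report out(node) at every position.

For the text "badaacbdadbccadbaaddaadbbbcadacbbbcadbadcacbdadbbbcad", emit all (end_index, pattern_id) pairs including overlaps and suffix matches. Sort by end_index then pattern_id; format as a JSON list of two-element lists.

Build automaton:
Trie (insert patterns):
  0='ε' goto a→2 b→1
  1='b' goto b→9  [P0 ends]
  2='a' goto a→3 c→5 d→13
  3='aa' goto d→4
  4='aad' goto ·  [P1 ends]
  5='ac' goto b→6
  6='acb' goto d→7
  7='acbd' goto a→8
  8='acbda' goto ·  [P2 ends]
  9='bb' goto c→10
  10='bbc' goto a→11
  11='bbca' goto d→12
  12='bbcad' goto ·  [P3 ends]
  13='ad' goto ·  [P4 ends]

BFS fail/out derivation:
  n1('b'): parent n0 fail=0; on 'b' 0 → fail=0;  out {0}∪∅={0}
  n2('a'): parent n0 fail=0; on 'a' 0 → fail=0;  out ∅∪∅=∅
  n3('aa'): parent n2 fail=0; on 'a' 0 → fail=2;  out ∅∪∅=∅
  n5('ac'): parent n2 fail=0; on 'c' 0 → fail=0;  out ∅∪∅=∅
  n9('bb'): parent n1 fail=0; on 'b' 0 → fail=1;  out ∅∪{0}={0}
  n13('ad'): parent n2 fail=0; on 'd' 0 → fail=0;  out {4}∪∅={4}
  n4('aad'): parent n3 fail=2; on 'd' 2 → fail=13;  out {1}∪{4}={1,4}
  n6('acb'): parent n5 fail=0; on 'b' 0 → fail=1;  out ∅∪{0}={0}
  n10('bbc'): parent n9 fail=1; on 'c' 1→0 → fail=0;  out ∅∪∅=∅
  n7('acbd'): parent n6 fail=1; on 'd' 1→0 → fail=0;  out ∅∪∅=∅
  n11('bbca'): parent n10 fail=0; on 'a' 0 → fail=2;  out ∅∪∅=∅
  n8('acbda'): parent n7 fail=0; on 'a' 0 → fail=2;  out {2}∪∅={2}
  n12('bbcad'): parent n11 fail=2; on 'd' 2 → fail=13;  out {3}∪{4}={3,4}

Scan:
[0] read 'b'  n0⇒n1  ** P0@[0:0]
[1] read 'a'  n1⇒n2 (fail-walked)
[2] read 'd'  n2⇒n13  ** P4@[1:2]
[3] read 'a'  n13⇒n2 (fail-walked)
[4] read 'a'  n2⇒n3
[5] read 'c'  n3⇒n5 (fail-walked)
[6] read 'b'  n5⇒n6  ** P0@[6:6]
[7] read 'd'  n6⇒n7
[8] read 'a'  n7⇒n8  ** P2@[4:8]
[9] read 'd'  n8⇒n13 (fail-walked)  ** P4@[8:9]
[10] read 'b'  n13⇒n1 (fail-walked)  ** P0@[10:10]
[11] read 'c'  n1⇒n0 (fail-walked)
[12] read 'c'  n0⇒n0
[13] read 'a'  n0⇒n2
[14] read 'd'  n2⇒n13  ** P4@[13:14]
[15] read 'b'  n13⇒n1 (fail-walked)  ** P0@[15:15]
[16] read 'a'  n1⇒n2 (fail-walked)
[17] read 'a'  n2⇒n3
[18] read 'd'  n3⇒n4  ** P1@[16:18],P4@[17:18]
[19] read 'd'  n4⇒n0 (fail-walked)
[20] read 'a'  n0⇒n2
[21] read 'a'  n2⇒n3
[22] read 'd'  n3⇒n4  ** P1@[20:22],P4@[21:22]
[23] read 'b'  n4⇒n1 (fail-walked)  ** P0@[23:23]
[24] read 'b'  n1⇒n9  ** P0@[24:24]
[25] read 'b'  n9⇒n9 (fail-walked)  ** P0@[25:25]
[26] read 'c'  n9⇒n10
[27] read 'a'  n10⇒n11
[28] read 'd'  n11⇒n12  ** P3@[24:28],P4@[27:28]
[29] read 'a'  n12⇒n2 (fail-walked)
[30] read 'c'  n2⇒n5
[31] read 'b'  n5⇒n6  ** P0@[31:31]
[32] read 'b'  n6⇒n9 (fail-walked)  ** P0@[32:32]
[33] read 'b'  n9⇒n9 (fail-walked)  ** P0@[33:33]
[34] read 'c'  n9⇒n10
[35] read 'a'  n10⇒n11
[36] read 'd'  n11⇒n12  ** P3@[32:36],P4@[35:36]
[37] read 'b'  n12⇒n1 (fail-walked)  ** P0@[37:37]
[38] read 'a'  n1⇒n2 (fail-walked)
[39] read 'd'  n2⇒n13  ** P4@[38:39]
[40] read 'c'  n13⇒n0 (fail-walked)
[41] read 'a'  n0⇒n2
[42] read 'c'  n2⇒n5
[43] read 'b'  n5⇒n6  ** P0@[43:43]
[44] read 'd'  n6⇒n7
[45] read 'a'  n7⇒n8  ** P2@[41:45]
[46] read 'd'  n8⇒n13 (fail-walked)  ** P4@[45:46]
[47] read 'b'  n13⇒n1 (fail-walked)  ** P0@[47:47]
[48] read 'b'  n1⇒n9  ** P0@[48:48]
[49] read 'b'  n9⇒n9 (fail-walked)  ** P0@[49:49]
[50] read 'c'  n9⇒n10
[51] read 'a'  n10⇒n11
[52] read 'd'  n11⇒n12  ** P3@[48:52],P4@[51:52]

All matches (sorted): [[0,0],[2,4],[6,0],[8,2],[9,4],[10,0],[14,4],[15,0],[18,1],[18,4],[22,1],[22,4],[23,0],[24,0],[25,0],[28,3],[28,4],[31,0],[32,0],[33,0],[36,3],[36,4],[37,0],[39,4],[43,0],[45,2],[46,4],[47,0],[48,0],[49,0],[52,3],[52,4]]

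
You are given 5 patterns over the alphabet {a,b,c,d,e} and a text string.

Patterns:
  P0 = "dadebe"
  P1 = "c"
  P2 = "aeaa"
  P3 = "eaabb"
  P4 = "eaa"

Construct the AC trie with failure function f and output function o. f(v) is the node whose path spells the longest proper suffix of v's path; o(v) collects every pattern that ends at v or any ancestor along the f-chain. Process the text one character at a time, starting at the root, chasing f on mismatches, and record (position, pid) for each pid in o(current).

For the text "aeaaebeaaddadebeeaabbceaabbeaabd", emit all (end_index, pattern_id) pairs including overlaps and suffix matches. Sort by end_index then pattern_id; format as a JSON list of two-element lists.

Construct AC machine:
Trie nodes:
  0='ε' goto a→8 c→7 d→1 e→12
  1='d' goto a→2
  2='da' goto d→3
  3='dad' goto e→4
  4='dade' goto b→5
  5='dadeb' goto e→6
  6='dadebe' goto ·  [P0 ends]
  7='c' goto ·  [P1 ends]
  8='a' goto e→9
  9='ae' goto a→10
  10='aea' goto a→11
  11='aeaa' goto ·  [P2 ends]
  12='e' goto a→13
  13='ea' goto a→14
  14='eaa' goto b→15  [P4 ends]
  15='eaab' goto b→16
  16='eaabb' goto ·  [P3 ends]

Failure links (BFS by depth):
  fail(1) 'd': from fail(0)=0 chase 'd': 0 ⇒ 0;  out=∅∪out(0)=∅
  fail(7) 'c': from fail(0)=0 chase 'c': 0 ⇒ 0;  out={1}∪out(0)={1}
  fail(8) 'a': from fail(0)=0 chase 'a': 0 ⇒ 0;  out=∅∪out(0)=∅
  fail(12) 'e': from fail(0)=0 chase 'e': 0 ⇒ 0;  out=∅∪out(0)=∅
  fail(2) 'da': from fail(1)=0 chase 'a': 0 ⇒ 8;  out=∅∪out(8)=∅
  fail(9) 'ae': from fail(8)=0 chase 'e': 0 ⇒ 12;  out=∅∪out(12)=∅
  fail(13) 'ea': from fail(12)=0 chase 'a': 0 ⇒ 8;  out=∅∪out(8)=∅
  fail(3) 'dad': from fail(2)=8 chase 'd': 8→0 ⇒ 1;  out=∅∪out(1)=∅
  fail(10) 'aea': from fail(9)=12 chase 'a': 12 ⇒ 13;  out=∅∪out(13)=∅
  fail(14) 'eaa': from fail(13)=8 chase 'a': 8→0 ⇒ 8;  out={4}∪out(8)={4}
  fail(4) 'dade': from fail(3)=1 chase 'e': 1→0 ⇒ 12;  out=∅∪out(12)=∅
  fail(11) 'aeaa': from fail(10)=13 chase 'a': 13 ⇒ 14;  out={2}∪out(14)={2,4}
  fail(15) 'eaab': from fail(14)=8 chase 'b': 8→0 ⇒ 0;  out=∅∪out(0)=∅
  fail(5) 'dadeb': from fail(4)=12 chase 'b': 12→0 ⇒ 0;  out=∅∪out(0)=∅
  fail(16) 'eaabb': from fail(15)=0 chase 'b': 0 ⇒ 0;  out={3}∪out(0)={3}
  fail(6) 'dadebe': from fail(5)=0 chase 'e': 0 ⇒ 12;  out={0}∪out(12)={0}

Text stream:
i=0 'a': node 0→8
i=1 'e': node 8→9
i=2 'a': node 9→10
i=3 'a': node 10→11  → match P2@[0:3],P4@[1:3]
i=4 'e': node 11→9 (via fail)
i=5 'b': node 9→0 (via fail)
i=6 'e': node 0→12
i=7 'a': node 12→13
i=8 'a': node 13→14  → match P4@[6:8]
i=9 'd': node 14→1 (via fail)
i=10 'd': node 1→1 (via fail)
i=11 'a': node 1→2
i=12 'd': node 2→3
i=13 'e': node 3→4
i=14 'b': node 4→5
i=15 'e': node 5→6  → match P0@[10:15]
i=16 'e': node 6→12 (via fail)
i=17 'a': node 12→13
i=18 'a': node 13→14  → match P4@[16:18]
i=19 'b': node 14→15
i=20 'b': node 15→16  → match P3@[16:20]
i=21 'c': node 16→7 (via fail)  → match P1@[21:21]
i=22 'e': node 7→12 (via fail)
i=23 'a': node 12→13
i=24 'a': node 13→14  → match P4@[22:24]
i=25 'b': node 14→15
i=26 'b': node 15→16  → match P3@[22:26]
i=27 'e': node 16→12 (via fail)
i=28 'a': node 12→13
i=29 'a': node 13→14  → match P4@[27:29]
i=30 'b': node 14→15
i=31 'd': node 15→1 (via fail)

Matches: [[3,2],[3,4],[8,4],[15,0],[18,4],[20,3],[21,1],[24,4],[26,3],[29,4]]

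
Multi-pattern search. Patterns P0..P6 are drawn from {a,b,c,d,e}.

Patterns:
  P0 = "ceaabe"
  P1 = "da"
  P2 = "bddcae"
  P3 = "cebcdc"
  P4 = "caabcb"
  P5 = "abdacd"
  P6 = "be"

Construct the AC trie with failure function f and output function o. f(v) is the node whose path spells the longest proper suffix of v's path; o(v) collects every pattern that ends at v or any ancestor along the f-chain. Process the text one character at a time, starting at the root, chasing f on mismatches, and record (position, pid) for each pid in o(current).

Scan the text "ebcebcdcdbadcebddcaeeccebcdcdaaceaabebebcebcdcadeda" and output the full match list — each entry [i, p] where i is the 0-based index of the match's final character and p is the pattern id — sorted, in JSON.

Build:
Trie (insert patterns):
  n0 'ε': a→24 b→9 c→1 d→7
  n1 'c': a→19 e→2
  n2 'ce': a→3 b→15
  n3 'cea': a→4
  n4 'ceaa': b→5
  n5 'ceaab': e→6
  n6 'ceaabe': ·  [P0 ends]
  n7 'd': a→8
  n8 'da': ·  [P1 ends]
  n9 'b': d→10 e→30
  n10 'bd': d→11
  n11 'bdd': c→12
  n12 'bddc': a→13
  n13 'bddca': e→14
  n14 'bddcae': ·  [P2 ends]
  n15 'ceb': c→16
  n16 'cebc': d→17
  n17 'cebcd': c→18
  n18 'cebcdc': ·  [P3 ends]
  n19 'ca': a→20
  n20 'caa': b→21
  n21 'caab': c→22
  n22 'caabc': b→23
  n23 'caabcb': ·  [P4 ends]
  n24 'a': b→25
  n25 'ab': d→26
  n26 'abd': a→27
  n27 'abda': c→28
  n28 'abdac': d→29
  n29 'abdacd': ·  [P5 ends]
  n30 'be': ·  [P6 ends]

Failure links (BFS by depth):
  fail(1) 'c': from fail(0)=0 chase 'c': 0 ⇒ 0;  out=∅∪out(0)=∅
  fail(7) 'd': from fail(0)=0 chase 'd': 0 ⇒ 0;  out=∅∪out(0)=∅
  fail(9) 'b': from fail(0)=0 chase 'b': 0 ⇒ 0;  out=∅∪out(0)=∅
  fail(24) 'a': from fail(0)=0 chase 'a': 0 ⇒ 0;  out=∅∪out(0)=∅
  fail(2) 'ce': from fail(1)=0 chase 'e': 0 ⇒ 0;  out=∅∪out(0)=∅
  fail(8) 'da': from fail(7)=0 chase 'a': 0 ⇒ 24;  out={1}∪out(24)={1}
  fail(10) 'bd': from fail(9)=0 chase 'd': 0 ⇒ 7;  out=∅∪out(7)=∅
  fail(19) 'ca': from fail(1)=0 chase 'a': 0 ⇒ 24;  out=∅∪out(24)=∅
  fail(25) 'ab': from fail(24)=0 chase 'b': 0 ⇒ 9;  out=∅∪out(9)=∅
  fail(30) 'be': from fail(9)=0 chase 'e': 0 ⇒ 0;  out={6}∪out(0)={6}
  fail(3) 'cea': from fail(2)=0 chase 'a': 0 ⇒ 24;  out=∅∪out(24)=∅
  fail(11) 'bdd': from fail(10)=7 chase 'd': 7→0 ⇒ 7;  out=∅∪out(7)=∅
  fail(15) 'ceb': from fail(2)=0 chase 'b': 0 ⇒ 9;  out=∅∪out(9)=∅
  fail(20) 'caa': from fail(19)=24 chase 'a': 24→0 ⇒ 24;  out=∅∪out(24)=∅
  fail(26) 'abd': from fail(25)=9 chase 'd': 9 ⇒ 10;  out=∅∪out(10)=∅
  fail(4) 'ceaa': from fail(3)=24 chase 'a': 24→0 ⇒ 24;  out=∅∪out(24)=∅
  fail(12) 'bddc': from fail(11)=7 chase 'c': 7→0 ⇒ 1;  out=∅∪out(1)=∅
  fail(16) 'cebc': from fail(15)=9 chase 'c': 9→0 ⇒ 1;  out=∅∪out(1)=∅
  fail(21) 'caab': from fail(20)=24 chase 'b': 24 ⇒ 25;  out=∅∪out(25)=∅
  fail(27) 'abda': from fail(26)=10 chase 'a': 10→7 ⇒ 8;  out=∅∪out(8)={1}
  fail(5) 'ceaab': from fail(4)=24 chase 'b': 24 ⇒ 25;  out=∅∪out(25)=∅
  fail(13) 'bddca': from fail(12)=1 chase 'a': 1 ⇒ 19;  out=∅∪out(19)=∅
  fail(17) 'cebcd': from fail(16)=1 chase 'd': 1→0 ⇒ 7;  out=∅∪out(7)=∅
  fail(22) 'caabc': from fail(21)=25 chase 'c': 25→9→0 ⇒ 1;  out=∅∪out(1)=∅
  fail(28) 'abdac': from fail(27)=8 chase 'c': 8→24→0 ⇒ 1;  out=∅∪out(1)=∅
  fail(6) 'ceaabe': from fail(5)=25 chase 'e': 25→9 ⇒ 30;  out={0}∪out(30)={0,6}
  fail(14) 'bddcae': from fail(13)=19 chase 'e': 19→24→0 ⇒ 0;  out={2}∪out(0)={2}
  fail(18) 'cebcdc': from fail(17)=7 chase 'c': 7→0 ⇒ 1;  out={3}∪out(1)={3}
  fail(23) 'caabcb': from fail(22)=1 chase 'b': 1→0 ⇒ 9;  out={4}∪out(9)={4}
  fail(29) 'abdacd': from fail(28)=1 chase 'd': 1→0 ⇒ 7;  out={5}∪out(7)={5}

Text stream:
i=0 'e': node 0→0
i=1 'b': node 0→9
i=2 'c': node 9→1 (via fail)
i=3 'e': node 1→2
i=4 'b': node 2→15
i=5 'c': node 15→16
i=6 'd': node 16→17
i=7 'c': node 17→18  → match P3@[2:7]
i=8 'd': node 18→7 (via fail)
i=9 'b': node 7→9 (via fail)
i=10 'a': node 9→24 (via fail)
i=11 'd': node 24→7 (via fail)
i=12 'c': node 7→1 (via fail)
i=13 'e': node 1→2
i=14 'b': node 2→15
i=15 'd': node 15→10 (via fail)
i=16 'd': node 10→11
i=17 'c': node 11→12
i=18 'a': node 12→13
i=19 'e': node 13→14  → match P2@[14:19]
i=20 'e': node 14→0 (via fail)
i=21 'c': node 0→1
i=22 'c': node 1→1 (via fail)
i=23 'e': node 1→2
i=24 'b': node 2→15
i=25 'c': node 15→16
i=26 'd': node 16→17
i=27 'c': node 17→18  → match P3@[22:27]
i=28 'd': node 18→7 (via fail)
i=29 'a': node 7→8  → match P1@[28:29]
i=30 'a': node 8→24 (via fail)
i=31 'c': node 24→1 (via fail)
i=32 'e': node 1→2
i=33 'a': node 2→3
i=34 'a': node 3→4
i=35 'b': node 4→5
i=36 'e': node 5→6  → match P0@[31:36],P6@[35:36]
i=37 'b': node 6→9 (via fail)
i=38 'e': node 9→30  → match P6@[37:38]
i=39 'b': node 30→9 (via fail)
i=40 'c': node 9→1 (via fail)
i=41 'e': node 1→2
i=42 'b': node 2→15
i=43 'c': node 15→16
i=44 'd': node 16→17
i=45 'c': node 17→18  → match P3@[40:45]
i=46 'a': node 18→19 (via fail)
i=47 'd': node 19→7 (via fail)
i=48 'e': node 7→0 (via fail)
i=49 'd': node 0→7
i=50 'a': node 7→8  → match P1@[49:50]

Matches: [[7,3],[19,2],[27,3],[29,1],[36,0],[36,6],[38,6],[45,3],[50,1]]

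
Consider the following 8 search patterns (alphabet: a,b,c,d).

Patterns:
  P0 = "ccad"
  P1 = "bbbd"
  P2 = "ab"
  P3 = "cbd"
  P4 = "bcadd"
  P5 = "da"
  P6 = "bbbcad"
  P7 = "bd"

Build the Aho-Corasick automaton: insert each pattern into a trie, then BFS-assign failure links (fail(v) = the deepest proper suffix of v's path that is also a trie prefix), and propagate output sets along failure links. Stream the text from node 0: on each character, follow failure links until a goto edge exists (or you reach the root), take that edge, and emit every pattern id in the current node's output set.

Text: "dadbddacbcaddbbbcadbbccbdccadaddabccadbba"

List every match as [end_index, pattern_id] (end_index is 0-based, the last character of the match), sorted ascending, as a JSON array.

Construct AC machine:
Trie nodes:
  n0 'ε': a→9 b→5 c→1 d→17
  n1 'c': b→11 c→2
  n2 'cc': a→3
  n3 'cca': d→4
  n4 'ccad': ·  ←P0
  n5 'b': b→6 c→13 d→22
  n6 'bb': b→7
  n7 'bbb': c→19 d→8
  n8 'bbbd': ·  ←P1
  n9 'a': b→10
  n10 'ab': ·  ←P2
  n11 'cb': d→12
  n12 'cbd': ·  ←P3
  n13 'bc': a→14
  n14 'bca': d→15
  n15 'bcad': d→16
  n16 'bcadd': ·  ←P4
  n17 'd': a→18
  n18 'da': ·  ←P5
  n19 'bbbc': a→20
  n20 'bbbca': d→21
  n21 'bbbcad': ·  ←P6
  n22 'bd': ·  ←P7

Failure links (BFS by depth):
  n1('c'): parent n0 fail=0; on 'c' 0 → fail=0;  out ∅∪∅=∅
  n5('b'): parent n0 fail=0; on 'b' 0 → fail=0;  out ∅∪∅=∅
  n9('a'): parent n0 fail=0; on 'a' 0 → fail=0;  out ∅∪∅=∅
  n17('d'): parent n0 fail=0; on 'd' 0 → fail=0;  out ∅∪∅=∅
  n2('cc'): parent n1 fail=0; on 'c' 0 → fail=1;  out ∅∪∅=∅
  n6('bb'): parent n5 fail=0; on 'b' 0 → fail=5;  out ∅∪∅=∅
  n10('ab'): parent n9 fail=0; on 'b' 0 → fail=5;  out {2}∪∅={2}
  n11('cb'): parent n1 fail=0; on 'b' 0 → fail=5;  out ∅∪∅=∅
  n13('bc'): parent n5 fail=0; on 'c' 0 → fail=1;  out ∅∪∅=∅
  n18('da'): parent n17 fail=0; on 'a' 0 → fail=9;  out {5}∪∅={5}
  n22('bd'): parent n5 fail=0; on 'd' 0 → fail=17;  out {7}∪∅={7}
  n3('cca'): parent n2 fail=1; on 'a' 1→0 → fail=9;  out ∅∪∅=∅
  n7('bbb'): parent n6 fail=5; on 'b' 5 → fail=6;  out ∅∪∅=∅
  n12('cbd'): parent n11 fail=5; on 'd' 5 → fail=22;  out {3}∪{7}={3,7}
  n14('bca'): parent n13 fail=1; on 'a' 1→0 → fail=9;  out ∅∪∅=∅
  n4('ccad'): parent n3 fail=9; on 'd' 9→0 → fail=17;  out {0}∪∅={0}
  n8('bbbd'): parent n7 fail=6; on 'd' 6→5 → fail=22;  out {1}∪{7}={1,7}
  n15('bcad'): parent n14 fail=9; on 'd' 9→0 → fail=17;  out ∅∪∅=∅
  n19('bbbc'): parent n7 fail=6; on 'c' 6→5 → fail=13;  out ∅∪∅=∅
  n16('bcadd'): parent n15 fail=17; on 'd' 17→0 → fail=17;  out {4}∪∅={4}
  n20('bbbca'): parent n19 fail=13; on 'a' 13 → fail=14;  out ∅∪∅=∅
  n21('bbbcad'): parent n20 fail=14; on 'd' 14 → fail=15;  out {6}∪∅={6}

Text stream:
i=0 'd': node 0→17
i=1 'a': node 17→18  → match P5@[0:1]
i=2 'd': node 18→17 (fail-walked)
i=3 'b': node 17→5 (fail-walked)
i=4 'd': node 5→22  → match P7@[3:4]
i=5 'd': node 22→17 (fail-walked)
i=6 'a': node 17→18  → match P5@[5:6]
i=7 'c': node 18→1 (fail-walked)
i=8 'b': node 1→11
i=9 'c': node 11→13 (fail-walked)
i=10 'a': node 13→14
i=11 'd': node 14→15
i=12 'd': node 15→16  → match P4@[8:12]
i=13 'b': node 16→5 (fail-walked)
i=14 'b': node 5→6
i=15 'b': node 6→7
i=16 'c': node 7→19
i=17 'a': node 19→20
i=18 'd': node 20→21  → match P6@[13:18]
i=19 'b': node 21→5 (fail-walked)
i=20 'b': node 5→6
i=21 'c': node 6→13 (fail-walked)
i=22 'c': node 13→2 (fail-walked)
i=23 'b': node 2→11 (fail-walked)
i=24 'd': node 11→12  → match P3@[22:24],P7@[23:24]
i=25 'c': node 12→1 (fail-walked)
i=26 'c': node 1→2
i=27 'a': node 2→3
i=28 'd': node 3→4  → match P0@[25:28]
i=29 'a': node 4→18 (fail-walked)  → match P5@[28:29]
i=30 'd': node 18→17 (fail-walked)
i=31 'd': node 17→17 (fail-walked)
i=32 'a': node 17→18  → match P5@[31:32]
i=33 'b': node 18→10 (fail-walked)  → match P2@[32:33]
i=34 'c': node 10→13 (fail-walked)
i=35 'c': node 13→2 (fail-walked)
i=36 'a': node 2→3
i=37 'd': node 3→4  → match P0@[34:37]
i=38 'b': node 4→5 (fail-walked)
i=39 'b': node 5→6
i=40 'a': node 6→9 (fail-walked)

Result: [[1,5],[4,7],[6,5],[12,4],[18,6],[24,3],[24,7],[28,0],[29,5],[32,5],[33,2],[37,0]]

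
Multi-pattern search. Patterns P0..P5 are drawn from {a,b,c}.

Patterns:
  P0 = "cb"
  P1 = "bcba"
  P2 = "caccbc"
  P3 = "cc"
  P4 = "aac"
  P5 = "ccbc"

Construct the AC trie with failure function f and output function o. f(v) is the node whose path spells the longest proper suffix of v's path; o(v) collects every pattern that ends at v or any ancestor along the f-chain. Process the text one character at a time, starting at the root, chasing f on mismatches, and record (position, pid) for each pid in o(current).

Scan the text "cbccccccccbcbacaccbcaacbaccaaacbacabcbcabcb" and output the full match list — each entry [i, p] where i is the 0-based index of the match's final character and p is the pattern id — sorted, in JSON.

Build automaton:
Trie (insert patterns):
  n0 'ε': a→13 b→3 c→1
  n1 'c': a→7 b→2 c→12
  n2 'cb': ·  ←P0
  n3 'b': c→4
  n4 'bc': b→5
  n5 'bcb': a→6
  n6 'bcba': ·  ←P1
  n7 'ca': c→8
  n8 'cac': c→9
  n9 'cacc': b→10
  n10 'caccb': c→11
  n11 'caccbc': ·  ←P2
  n12 'cc': b→16  ←P3
  n13 'a': a→14
  n14 'aa': c→15
  n15 'aac': ·  ←P4
  n16 'ccb': c→17
  n17 'ccbc': ·  ←P5

Failure links (BFS by depth):
  fail(1) 'c': from fail(0)=0 chase 'c': 0 ⇒ 0;  out=∅∪out(0)=∅
  fail(3) 'b': from fail(0)=0 chase 'b': 0 ⇒ 0;  out=∅∪out(0)=∅
  fail(13) 'a': from fail(0)=0 chase 'a': 0 ⇒ 0;  out=∅∪out(0)=∅
  fail(2) 'cb': from fail(1)=0 chase 'b': 0 ⇒ 3;  out={0}∪out(3)={0}
  fail(4) 'bc': from fail(3)=0 chase 'c': 0 ⇒ 1;  out=∅∪out(1)=∅
  fail(7) 'ca': from fail(1)=0 chase 'a': 0 ⇒ 13;  out=∅∪out(13)=∅
  fail(12) 'cc': from fail(1)=0 chase 'c': 0 ⇒ 1;  out={3}∪out(1)={3}
  fail(14) 'aa': from fail(13)=0 chase 'a': 0 ⇒ 13;  out=∅∪out(13)=∅
  fail(5) 'bcb': from fail(4)=1 chase 'b': 1 ⇒ 2;  out=∅∪out(2)={0}
  fail(8) 'cac': from fail(7)=13 chase 'c': 13→0 ⇒ 1;  out=∅∪out(1)=∅
  fail(15) 'aac': from fail(14)=13 chase 'c': 13→0 ⇒ 1;  out={4}∪out(1)={4}
  fail(16) 'ccb': from fail(12)=1 chase 'b': 1 ⇒ 2;  out=∅∪out(2)={0}
  fail(6) 'bcba': from fail(5)=2 chase 'a': 2→3→0 ⇒ 13;  out={1}∪out(13)={1}
  fail(9) 'cacc': from fail(8)=1 chase 'c': 1 ⇒ 12;  out=∅∪out(12)={3}
  fail(17) 'ccbc': from fail(16)=2 chase 'c': 2→3 ⇒ 4;  out={5}∪out(4)={5}
  fail(10) 'caccb': from fail(9)=12 chase 'b': 12 ⇒ 16;  out=∅∪out(16)={0}
  fail(11) 'caccbc': from fail(10)=16 chase 'c': 16 ⇒ 17;  out={2}∪out(17)={2,5}

Text stream:
i=0 'c': node 0→1
i=1 'b': node 1→2  emit P0@[0:1]
i=2 'c': node 2→4 (fail-walked)
i=3 'c': node 4→12 (fail-walked)  emit P3@[2:3]
i=4 'c': node 12→12 (fail-walked)  emit P3@[3:4]
i=5 'c': node 12→12 (fail-walked)  emit P3@[4:5]
i=6 'c': node 12→12 (fail-walked)  emit P3@[5:6]
i=7 'c': node 12→12 (fail-walked)  emit P3@[6:7]
i=8 'c': node 12→12 (fail-walked)  emit P3@[7:8]
i=9 'c': node 12→12 (fail-walked)  emit P3@[8:9]
i=10 'b': node 12→16  emit P0@[9:10]
i=11 'c': node 16→17  emit P5@[8:11]
i=12 'b': node 17→5 (fail-walked)  emit P0@[11:12]
i=13 'a': node 5→6  emit P1@[10:13]
i=14 'c': node 6→1 (fail-walked)
i=15 'a': node 1→7
i=16 'c': node 7→8
i=17 'c': node 8→9  emit P3@[16:17]
i=18 'b': node 9→10  emit P0@[17:18]
i=19 'c': node 10→11  emit P2@[14:19],P5@[16:19]
i=20 'a': node 11→7 (fail-walked)
i=21 'a': node 7→14 (fail-walked)
i=22 'c': node 14→15  emit P4@[20:22]
i=23 'b': node 15→2 (fail-walked)  emit P0@[22:23]
i=24 'a': node 2→13 (fail-walked)
i=25 'c': node 13→1 (fail-walked)
i=26 'c': node 1→12  emit P3@[25:26]
i=27 'a': node 12→7 (fail-walked)
i=28 'a': node 7→14 (fail-walked)
i=29 'a': node 14→14 (fail-walked)
i=30 'c': node 14→15  emit P4@[28:30]
i=31 'b': node 15→2 (fail-walked)  emit P0@[30:31]
i=32 'a': node 2→13 (fail-walked)
i=33 'c': node 13→1 (fail-walked)
i=34 'a': node 1→7
i=35 'b': node 7→3 (fail-walked)
i=36 'c': node 3→4
i=37 'b': node 4→5  emit P0@[36:37]
i=38 'c': node 5→4 (fail-walked)
i=39 'a': node 4→7 (fail-walked)
i=40 'b': node 7→3 (fail-walked)
i=41 'c': node 3→4
i=42 'b': node 4→5  emit P0@[41:42]

Result: [[1,0],[3,3],[4,3],[5,3],[6,3],[7,3],[8,3],[9,3],[10,0],[11,5],[12,0],[13,1],[17,3],[18,0],[19,2],[19,5],[22,4],[23,0],[26,3],[30,4],[31,0],[37,0],[42,0]]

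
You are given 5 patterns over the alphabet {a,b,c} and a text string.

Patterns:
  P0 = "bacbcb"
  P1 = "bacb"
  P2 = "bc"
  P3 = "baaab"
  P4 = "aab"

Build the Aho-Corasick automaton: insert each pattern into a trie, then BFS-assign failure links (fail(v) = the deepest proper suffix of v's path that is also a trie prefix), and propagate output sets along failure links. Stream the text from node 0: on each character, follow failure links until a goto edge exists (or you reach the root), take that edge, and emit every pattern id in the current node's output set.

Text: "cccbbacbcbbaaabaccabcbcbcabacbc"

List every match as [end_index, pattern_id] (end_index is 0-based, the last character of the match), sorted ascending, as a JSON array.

Construct AC machine:
Trie nodes:
  n0 'ε': a→11 b→1
  n1 'b': a→2 c→7
  n2 'ba': a→8 c→3
  n3 'bac': b→4
  n4 'bacb': c→5  [P1 ends]
  n5 'bacbc': b→6
  n6 'bacbcb': ·  [P0 ends]
  n7 'bc': ·  [P2 ends]
  n8 'baa': a→9
  n9 'baaa': b→10
  n10 'baaab': ·  [P3 ends]
  n11 'a': a→12
  n12 'aa': b→13
  n13 'aab': ·  [P4 ends]

Failure links (BFS by depth):
  fail(1) 'b': from fail(0)=0 chase 'b': 0 ⇒ 0;  out=∅∪out(0)=∅
  fail(11) 'a': from fail(0)=0 chase 'a': 0 ⇒ 0;  out=∅∪out(0)=∅
  fail(2) 'ba': from fail(1)=0 chase 'a': 0 ⇒ 11;  out=∅∪out(11)=∅
  fail(7) 'bc': from fail(1)=0 chase 'c': 0 ⇒ 0;  out={2}∪out(0)={2}
  fail(12) 'aa': from fail(11)=0 chase 'a': 0 ⇒ 11;  out=∅∪out(11)=∅
  fail(3) 'bac': from fail(2)=11 chase 'c': 11→0 ⇒ 0;  out=∅∪out(0)=∅
  fail(8) 'baa': from fail(2)=11 chase 'a': 11 ⇒ 12;  out=∅∪out(12)=∅
  fail(13) 'aab': from fail(12)=11 chase 'b': 11→0 ⇒ 1;  out={4}∪out(1)={4}
  fail(4) 'bacb': from fail(3)=0 chase 'b': 0 ⇒ 1;  out={1}∪out(1)={1}
  fail(9) 'baaa': from fail(8)=12 chase 'a': 12→11 ⇒ 12;  out=∅∪out(12)=∅
  fail(5) 'bacbc': from fail(4)=1 chase 'c': 1 ⇒ 7;  out=∅∪out(7)={2}
  fail(10) 'baaab': from fail(9)=12 chase 'b': 12 ⇒ 13;  out={3}∪out(13)={3,4}
  fail(6) 'bacbcb': from fail(5)=7 chase 'b': 7→0 ⇒ 1;  out={0}∪out(1)={0}

Run:
i=0 'c': node 0→0
i=1 'c': node 0→0
i=2 'c': node 0→0
i=3 'b': node 0→1
i=4 'b': node 1→1 (fail-walked)
i=5 'a': node 1→2
i=6 'c': node 2→3
i=7 'b': node 3→4  ** P1@[4:7]
i=8 'c': node 4→5  ** P2@[7:8]
i=9 'b': node 5→6  ** P0@[4:9]
i=10 'b': node 6→1 (fail-walked)
i=11 'a': node 1→2
i=12 'a': node 2→8
i=13 'a': node 8→9
i=14 'b': node 9→10  ** P3@[10:14],P4@[12:14]
i=15 'a': node 10→2 (fail-walked)
i=16 'c': node 2→3
i=17 'c': node 3→0 (fail-walked)
i=18 'a': node 0→11
i=19 'b': node 11→1 (fail-walked)
i=20 'c': node 1→7  ** P2@[19:20]
i=21 'b': node 7→1 (fail-walked)
i=22 'c': node 1→7  ** P2@[21:22]
i=23 'b': node 7→1 (fail-walked)
i=24 'c': node 1→7  ** P2@[23:24]
i=25 'a': node 7→11 (fail-walked)
i=26 'b': node 11→1 (fail-walked)
i=27 'a': node 1→2
i=28 'c': node 2→3
i=29 'b': node 3→4  ** P1@[26:29]
i=30 'c': node 4→5  ** P2@[29:30]

All matches (sorted): [[7,1],[8,2],[9,0],[14,3],[14,4],[20,2],[22,2],[24,2],[29,1],[30,2]]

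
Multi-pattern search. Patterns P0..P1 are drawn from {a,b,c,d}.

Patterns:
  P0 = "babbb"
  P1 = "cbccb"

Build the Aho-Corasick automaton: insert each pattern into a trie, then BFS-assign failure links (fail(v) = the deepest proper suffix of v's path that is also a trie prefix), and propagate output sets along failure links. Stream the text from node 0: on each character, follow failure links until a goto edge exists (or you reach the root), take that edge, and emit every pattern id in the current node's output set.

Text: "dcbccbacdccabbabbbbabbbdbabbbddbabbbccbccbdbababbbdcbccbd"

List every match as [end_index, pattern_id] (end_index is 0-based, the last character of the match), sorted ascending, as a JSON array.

Build:
Trie nodes:
  0='ε' goto b→1 c→6
  1='b' goto a→2
  2='ba' goto b→3
  3='bab' goto b→4
  4='babb' goto b→5
  5='babbb' goto ·  ←P0
  6='c' goto b→7
  7='cb' goto c→8
  8='cbc' goto c→9
  9='cbcc' goto b→10
  10='cbccb' goto ·  ←P1

BFS fail/out derivation:
  fail(1) 'b': from fail(0)=0 chase 'b': 0 ⇒ 0;  out=∅∪out(0)=∅
  fail(6) 'c': from fail(0)=0 chase 'c': 0 ⇒ 0;  out=∅∪out(0)=∅
  fail(2) 'ba': from fail(1)=0 chase 'a': 0 ⇒ 0;  out=∅∪out(0)=∅
  fail(7) 'cb': from fail(6)=0 chase 'b': 0 ⇒ 1;  out=∅∪out(1)=∅
  fail(3) 'bab': from fail(2)=0 chase 'b': 0 ⇒ 1;  out=∅∪out(1)=∅
  fail(8) 'cbc': from fail(7)=1 chase 'c': 1→0 ⇒ 6;  out=∅∪out(6)=∅
  fail(4) 'babb': from fail(3)=1 chase 'b': 1→0 ⇒ 1;  out=∅∪out(1)=∅
  fail(9) 'cbcc': from fail(8)=6 chase 'c': 6→0 ⇒ 6;  out=∅∪out(6)=∅
  fail(5) 'babbb': from fail(4)=1 chase 'b': 1→0 ⇒ 1;  out={0}∪out(1)={0}
  fail(10) 'cbccb': from fail(9)=6 chase 'b': 6 ⇒ 7;  out={1}∪out(7)={1}

Run:
[0] read 'd'  n0⇒n0
[1] read 'c'  n0⇒n6
[2] read 'b'  n6⇒n7
[3] read 'c'  n7⇒n8
[4] read 'c'  n8⇒n9
[5] read 'b'  n9⇒n10  ** P1@[1:5]
[6] read 'a'  n10⇒n2 (fail-walked)
[7] read 'c'  n2⇒n6 (fail-walked)
[8] read 'd'  n6⇒n0 (fail-walked)
[9] read 'c'  n0⇒n6
[10] read 'c'  n6⇒n6 (fail-walked)
[11] read 'a'  n6⇒n0 (fail-walked)
[12] read 'b'  n0⇒n1
[13] read 'b'  n1⇒n1 (fail-walked)
[14] read 'a'  n1⇒n2
[15] read 'b'  n2⇒n3
[16] read 'b'  n3⇒n4
[17] read 'b'  n4⇒n5  ** P0@[13:17]
[18] read 'b'  n5⇒n1 (fail-walked)
[19] read 'a'  n1⇒n2
[20] read 'b'  n2⇒n3
[21] read 'b'  n3⇒n4
[22] read 'b'  n4⇒n5  ** P0@[18:22]
[23] read 'd'  n5⇒n0 (fail-walked)
[24] read 'b'  n0⇒n1
[25] read 'a'  n1⇒n2
[26] read 'b'  n2⇒n3
[27] read 'b'  n3⇒n4
[28] read 'b'  n4⇒n5  ** P0@[24:28]
[29] read 'd'  n5⇒n0 (fail-walked)
[30] read 'd'  n0⇒n0
[31] read 'b'  n0⇒n1
[32] read 'a'  n1⇒n2
[33] read 'b'  n2⇒n3
[34] read 'b'  n3⇒n4
[35] read 'b'  n4⇒n5  ** P0@[31:35]
[36] read 'c'  n5⇒n6 (fail-walked)
[37] read 'c'  n6⇒n6 (fail-walked)
[38] read 'b'  n6⇒n7
[39] read 'c'  n7⇒n8
[40] read 'c'  n8⇒n9
[41] read 'b'  n9⇒n10  ** P1@[37:41]
[42] read 'd'  n10⇒n0 (fail-walked)
[43] read 'b'  n0⇒n1
[44] read 'a'  n1⇒n2
[45] read 'b'  n2⇒n3
[46] read 'a'  n3⇒n2 (fail-walked)
[47] read 'b'  n2⇒n3
[48] read 'b'  n3⇒n4
[49] read 'b'  n4⇒n5  ** P0@[45:49]
[50] read 'd'  n5⇒n0 (fail-walked)
[51] read 'c'  n0⇒n6
[52] read 'b'  n6⇒n7
[53] read 'c'  n7⇒n8
[54] read 'c'  n8⇒n9
[55] read 'b'  n9⇒n10  ** P1@[51:55]
[56] read 'd'  n10⇒n0 (fail-walked)

All matches (sorted): [[5,1],[17,0],[22,0],[28,0],[35,0],[41,1],[49,0],[55,1]]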